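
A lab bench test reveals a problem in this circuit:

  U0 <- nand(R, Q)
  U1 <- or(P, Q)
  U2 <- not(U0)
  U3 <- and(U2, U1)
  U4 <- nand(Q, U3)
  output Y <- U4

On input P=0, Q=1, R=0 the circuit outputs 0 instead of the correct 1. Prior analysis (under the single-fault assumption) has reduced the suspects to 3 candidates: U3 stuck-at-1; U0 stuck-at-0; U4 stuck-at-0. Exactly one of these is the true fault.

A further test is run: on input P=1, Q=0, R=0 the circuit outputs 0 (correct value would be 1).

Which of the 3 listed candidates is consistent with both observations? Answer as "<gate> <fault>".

U4 stuck-at-0

Evaluate each candidate on input P=1, Q=0, R=0:
  U3 stuck-at-1: U0=1, U1=1, U2=0, U3=1 [stuck-at-1], U4=1 → 1 — eliminated
  U0 stuck-at-0: U0=0 [stuck-at-0], U1=1, U2=1, U3=1, U4=1 → 1 — eliminated
  U4 stuck-at-0: U0=1, U1=1, U2=0, U3=0, U4=0 [stuck-at-0] → 0 — matches
Only U4 stuck-at-0 reproduces the observed 0.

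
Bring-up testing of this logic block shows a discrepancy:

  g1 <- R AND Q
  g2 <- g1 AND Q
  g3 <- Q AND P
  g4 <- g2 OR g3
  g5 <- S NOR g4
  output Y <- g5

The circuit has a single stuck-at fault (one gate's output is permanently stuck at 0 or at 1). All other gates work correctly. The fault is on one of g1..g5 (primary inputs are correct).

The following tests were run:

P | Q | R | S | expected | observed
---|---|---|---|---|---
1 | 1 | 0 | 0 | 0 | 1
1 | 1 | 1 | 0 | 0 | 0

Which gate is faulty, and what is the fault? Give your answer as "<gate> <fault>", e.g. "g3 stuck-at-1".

Fault-free values for test 1 (P=1, Q=1, R=0, S=0): g1=0, g2=0, g3=1, g4=1, g5=0, giving Y=0. Observed 1.
Test 1: faults giving observed 1 are {g3 stuck-at-0, g4 stuck-at-0, g5 stuck-at-1}.
Test 2 (P=1, Q=1, R=1, S=0): fault-free g1=1, g2=1, g3=1, g4=1, g5=0 → 0; observed 0. Eliminates g4 stuck-at-0, g5 stuck-at-1.
Only g3 stuck-at-0 is consistent with every test.

g3 stuck-at-0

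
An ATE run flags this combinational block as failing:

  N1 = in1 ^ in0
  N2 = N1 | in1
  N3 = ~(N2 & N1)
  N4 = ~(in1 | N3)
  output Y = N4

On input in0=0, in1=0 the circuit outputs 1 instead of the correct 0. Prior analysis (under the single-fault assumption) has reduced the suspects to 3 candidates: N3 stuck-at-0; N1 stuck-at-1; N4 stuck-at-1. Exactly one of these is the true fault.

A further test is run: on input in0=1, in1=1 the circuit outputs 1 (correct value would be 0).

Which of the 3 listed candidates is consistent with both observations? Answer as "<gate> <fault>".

Evaluate each candidate on input in0=1, in1=1:
  N3 stuck-at-0: N1=0, N2=1, N3=0 [stuck-at-0], N4=0 → 0 — eliminated
  N1 stuck-at-1: N1=1 [stuck-at-1], N2=1, N3=0, N4=0 → 0 — eliminated
  N4 stuck-at-1: N1=0, N2=1, N3=1, N4=1 [stuck-at-1] → 1 — matches
Only N4 stuck-at-1 reproduces the observed 1.

N4 stuck-at-1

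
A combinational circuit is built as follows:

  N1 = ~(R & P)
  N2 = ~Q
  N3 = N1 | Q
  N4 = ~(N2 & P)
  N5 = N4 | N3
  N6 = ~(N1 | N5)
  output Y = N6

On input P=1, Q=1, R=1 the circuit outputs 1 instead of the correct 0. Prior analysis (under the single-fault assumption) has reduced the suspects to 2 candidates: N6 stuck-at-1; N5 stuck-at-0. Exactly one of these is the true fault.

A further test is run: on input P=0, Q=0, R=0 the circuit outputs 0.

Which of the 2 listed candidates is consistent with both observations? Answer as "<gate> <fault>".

N5 stuck-at-0

Evaluate each candidate on input P=0, Q=0, R=0:
  N6 stuck-at-1: N1=1, N2=1, N3=1, N4=1, N5=1, N6=1 [stuck-at-1] → 1 — eliminated
  N5 stuck-at-0: N1=1, N2=1, N3=1, N4=1, N5=0 [stuck-at-0], N6=0 → 0 — matches
Only N5 stuck-at-0 reproduces the observed 0.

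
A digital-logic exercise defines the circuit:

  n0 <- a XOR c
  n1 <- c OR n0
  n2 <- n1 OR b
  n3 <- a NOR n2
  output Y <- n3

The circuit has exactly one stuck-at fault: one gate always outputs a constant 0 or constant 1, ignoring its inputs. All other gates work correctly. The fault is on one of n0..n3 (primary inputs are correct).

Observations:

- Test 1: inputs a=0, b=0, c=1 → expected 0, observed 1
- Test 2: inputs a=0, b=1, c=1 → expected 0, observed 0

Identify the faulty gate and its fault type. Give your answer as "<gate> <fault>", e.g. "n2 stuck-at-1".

n1 stuck-at-0

Fault-free values for test 1 (a=0, b=0, c=1): n0=1, n1=1, n2=1, n3=0, giving Y=0. Observed 1.
Test 1: faults giving observed 1 are {n1 stuck-at-0, n2 stuck-at-0, n3 stuck-at-1}.
Test 2 (a=0, b=1, c=1): fault-free n0=1, n1=1, n2=1, n3=0 → 0; observed 0. Eliminates n2 stuck-at-0, n3 stuck-at-1.
Only n1 stuck-at-0 is consistent with every test.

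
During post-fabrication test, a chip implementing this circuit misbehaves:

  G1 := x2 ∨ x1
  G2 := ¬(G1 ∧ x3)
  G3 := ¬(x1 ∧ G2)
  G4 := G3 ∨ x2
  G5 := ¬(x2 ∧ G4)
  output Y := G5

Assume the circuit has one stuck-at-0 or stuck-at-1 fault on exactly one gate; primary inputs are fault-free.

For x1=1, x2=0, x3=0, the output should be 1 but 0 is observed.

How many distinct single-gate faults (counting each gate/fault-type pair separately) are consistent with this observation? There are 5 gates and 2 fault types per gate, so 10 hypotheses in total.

Fault-free: G1=1, G2=1, G3=0, G4=0, G5=1 → 1. Observed 0.
  G1 stuck-at-0: output 1 ✗
  G1 stuck-at-1: output 1 ✗
  G2 stuck-at-0: output 1 ✗
  G2 stuck-at-1: output 1 ✗
  G3 stuck-at-0: output 1 ✗
  G3 stuck-at-1: output 1 ✗
  G4 stuck-at-0: output 1 ✗
  G4 stuck-at-1: output 1 ✗
  G5 stuck-at-0: output 0 ✓
  G5 stuck-at-1: output 1 ✗
Consistent faults: {G5 stuck-at-0} — 1 in all.

1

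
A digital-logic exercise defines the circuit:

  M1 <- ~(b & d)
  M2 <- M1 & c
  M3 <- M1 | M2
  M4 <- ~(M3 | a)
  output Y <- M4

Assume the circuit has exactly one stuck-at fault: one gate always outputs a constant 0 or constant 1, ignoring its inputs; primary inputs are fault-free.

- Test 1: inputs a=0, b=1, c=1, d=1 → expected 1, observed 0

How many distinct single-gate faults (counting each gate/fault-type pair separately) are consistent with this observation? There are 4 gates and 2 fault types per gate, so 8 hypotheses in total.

Fault-free: M1=0, M2=0, M3=0, M4=1 → 1. Observed 0.
  M1 stuck-at-0: output 1 ✗
  M1 stuck-at-1: output 0 ✓
  M2 stuck-at-0: output 1 ✗
  M2 stuck-at-1: output 0 ✓
  M3 stuck-at-0: output 1 ✗
  M3 stuck-at-1: output 0 ✓
  M4 stuck-at-0: output 0 ✓
  M4 stuck-at-1: output 1 ✗
Consistent faults: {M1 stuck-at-1, M2 stuck-at-1, M3 stuck-at-1, M4 stuck-at-0} — 4 in all.

4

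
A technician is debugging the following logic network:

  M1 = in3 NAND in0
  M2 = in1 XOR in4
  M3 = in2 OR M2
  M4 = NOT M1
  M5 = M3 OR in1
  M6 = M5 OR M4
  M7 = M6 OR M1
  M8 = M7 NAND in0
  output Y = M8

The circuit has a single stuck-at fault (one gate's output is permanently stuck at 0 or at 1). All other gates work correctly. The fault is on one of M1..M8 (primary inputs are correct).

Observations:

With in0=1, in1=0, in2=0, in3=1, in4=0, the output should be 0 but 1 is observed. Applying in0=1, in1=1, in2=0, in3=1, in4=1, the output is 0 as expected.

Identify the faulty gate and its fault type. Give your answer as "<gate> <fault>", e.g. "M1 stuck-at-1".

Fault-free values for test 1 (in0=1, in1=0, in2=0, in3=1, in4=0): M1=0, M2=0, M3=0, M4=1, M5=0, M6=1, M7=1, M8=0, giving Y=0. Observed 1.
Test 1: faults giving observed 1 are {M4 stuck-at-0, M6 stuck-at-0, M7 stuck-at-0, M8 stuck-at-1}.
Test 2 (in0=1, in1=1, in2=0, in3=1, in4=1): fault-free M1=0, M2=0, M3=0, M4=1, M5=1, M6=1, M7=1, M8=0 → 0; observed 0. Eliminates M6 stuck-at-0, M7 stuck-at-0, M8 stuck-at-1.
Only M4 stuck-at-0 is consistent with every test.

M4 stuck-at-0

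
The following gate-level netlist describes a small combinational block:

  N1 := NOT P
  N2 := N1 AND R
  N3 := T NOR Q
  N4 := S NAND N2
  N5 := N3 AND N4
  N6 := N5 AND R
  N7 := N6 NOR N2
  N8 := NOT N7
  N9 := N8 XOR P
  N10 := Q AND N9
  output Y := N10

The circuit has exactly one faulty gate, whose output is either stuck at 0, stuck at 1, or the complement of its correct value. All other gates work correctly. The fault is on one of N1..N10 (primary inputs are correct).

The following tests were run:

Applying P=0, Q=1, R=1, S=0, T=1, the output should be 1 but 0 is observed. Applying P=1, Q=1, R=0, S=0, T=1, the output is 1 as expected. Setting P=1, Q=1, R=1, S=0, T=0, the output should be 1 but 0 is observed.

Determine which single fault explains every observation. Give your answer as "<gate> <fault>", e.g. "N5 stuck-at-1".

Fault-free values for test 1 (P=0, Q=1, R=1, S=0, T=1): N1=1, N2=1, N3=0, N4=1, N5=0, N6=0, N7=0, N8=1, N9=1, N10=1, giving Y=1. Observed 0.
Test 1: faults giving observed 0 are {N1 stuck-at-0, N1 inverted output, N2 stuck-at-0, N2 inverted output, N7 stuck-at-1, N7 inverted output, N8 stuck-at-0, N8 inverted output, N9 stuck-at-0, N9 inverted output, N10 stuck-at-0, N10 inverted output}.
Test 2 (P=1, Q=1, R=0, S=0, T=1): fault-free N1=0, N2=0, N3=0, N4=1, N5=0, N6=0, N7=1, N8=0, N9=1, N10=1 → 1; observed 1. Eliminates N2 inverted output, N7 inverted output, N8 inverted output, N9 stuck-at-0, N9 inverted output, N10 stuck-at-0, N10 inverted output.
Test 3 (P=1, Q=1, R=1, S=0, T=0): fault-free N1=0, N2=0, N3=0, N4=1, N5=0, N6=0, N7=1, N8=0, N9=1, N10=1 → 1; observed 0. Eliminates N1 stuck-at-0, N2 stuck-at-0, N7 stuck-at-1, N8 stuck-at-0.
Only N1 inverted output is consistent with every test.

N1 inverted output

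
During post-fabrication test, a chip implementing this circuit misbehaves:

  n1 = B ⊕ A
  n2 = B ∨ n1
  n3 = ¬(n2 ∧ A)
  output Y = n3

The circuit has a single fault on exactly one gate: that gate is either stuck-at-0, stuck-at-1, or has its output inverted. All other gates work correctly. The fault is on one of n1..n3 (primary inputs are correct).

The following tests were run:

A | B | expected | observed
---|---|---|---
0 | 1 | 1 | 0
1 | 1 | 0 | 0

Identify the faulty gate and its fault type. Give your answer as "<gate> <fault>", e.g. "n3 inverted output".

n3 stuck-at-0

Fault-free values for test 1 (A=0, B=1): n1=1, n2=1, n3=1, giving Y=1. Observed 0.
Test 1: faults giving observed 0 are {n3 stuck-at-0, n3 inverted output}.
Test 2 (A=1, B=1): fault-free n1=0, n2=1, n3=0 → 0; observed 0. Eliminates n3 inverted output.
Only n3 stuck-at-0 is consistent with every test.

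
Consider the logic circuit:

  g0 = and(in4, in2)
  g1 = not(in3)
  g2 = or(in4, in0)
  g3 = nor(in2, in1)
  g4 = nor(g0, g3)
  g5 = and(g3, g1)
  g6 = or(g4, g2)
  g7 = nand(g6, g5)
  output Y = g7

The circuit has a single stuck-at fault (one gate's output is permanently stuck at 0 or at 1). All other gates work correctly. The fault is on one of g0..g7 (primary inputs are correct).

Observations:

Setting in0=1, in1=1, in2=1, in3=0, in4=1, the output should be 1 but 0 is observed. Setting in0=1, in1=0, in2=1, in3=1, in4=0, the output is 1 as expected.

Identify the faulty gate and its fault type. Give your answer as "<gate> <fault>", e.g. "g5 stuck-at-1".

g3 stuck-at-1

Fault-free values for test 1 (in0=1, in1=1, in2=1, in3=0, in4=1): g0=1, g1=1, g2=1, g3=0, g4=0, g5=0, g6=1, g7=1, giving Y=1. Observed 0.
Test 1: faults giving observed 0 are {g3 stuck-at-1, g5 stuck-at-1, g7 stuck-at-0}.
Test 2 (in0=1, in1=0, in2=1, in3=1, in4=0): fault-free g0=0, g1=0, g2=1, g3=0, g4=1, g5=0, g6=1, g7=1 → 1; observed 1. Eliminates g5 stuck-at-1, g7 stuck-at-0.
Only g3 stuck-at-1 is consistent with every test.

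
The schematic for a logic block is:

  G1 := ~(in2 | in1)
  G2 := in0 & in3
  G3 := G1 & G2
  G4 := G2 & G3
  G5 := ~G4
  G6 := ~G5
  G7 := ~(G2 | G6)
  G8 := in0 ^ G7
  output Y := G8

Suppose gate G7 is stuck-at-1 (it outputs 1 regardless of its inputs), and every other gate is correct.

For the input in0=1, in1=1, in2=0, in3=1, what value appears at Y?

Propagate with G7 forced: G1=0, G2=1, G3=0, G4=0, G5=1, G6=0, G7=1 [stuck-at-1], G8=0.
So Y = 0. (Without the fault it would be 1.)

0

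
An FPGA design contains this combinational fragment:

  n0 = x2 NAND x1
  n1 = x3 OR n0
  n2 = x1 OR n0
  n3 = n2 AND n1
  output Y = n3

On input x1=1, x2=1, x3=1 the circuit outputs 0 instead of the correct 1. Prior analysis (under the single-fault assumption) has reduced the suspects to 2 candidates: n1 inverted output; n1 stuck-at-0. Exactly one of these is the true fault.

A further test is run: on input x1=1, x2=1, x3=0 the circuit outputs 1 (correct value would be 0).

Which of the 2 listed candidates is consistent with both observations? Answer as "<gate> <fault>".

n1 inverted output

Evaluate each candidate on input x1=1, x2=1, x3=0:
  n1 inverted output: n0=0, n1=1 [inverted output], n2=1, n3=1 → 1 — matches
  n1 stuck-at-0: n0=0, n1=0 [stuck-at-0], n2=1, n3=0 → 0 — eliminated
Only n1 inverted output reproduces the observed 1.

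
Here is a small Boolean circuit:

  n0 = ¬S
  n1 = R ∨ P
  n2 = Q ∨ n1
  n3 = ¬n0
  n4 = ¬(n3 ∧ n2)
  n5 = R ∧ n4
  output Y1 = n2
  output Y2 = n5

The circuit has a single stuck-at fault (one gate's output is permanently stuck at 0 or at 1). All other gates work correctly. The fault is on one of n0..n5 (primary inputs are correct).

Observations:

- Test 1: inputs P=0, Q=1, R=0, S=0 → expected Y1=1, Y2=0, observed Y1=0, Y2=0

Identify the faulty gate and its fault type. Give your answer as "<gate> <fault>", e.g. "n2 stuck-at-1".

Fault-free values for test 1 (P=0, Q=1, R=0, S=0): n0=1, n1=0, n2=1, n3=0, n4=1, n5=0, giving Y1=1, Y2=0. Observed Y1=0, Y2=0.
Test 1: faults giving observed Y1=0, Y2=0 are {n2 stuck-at-0}.
Only n2 stuck-at-0 is consistent with every test.

n2 stuck-at-0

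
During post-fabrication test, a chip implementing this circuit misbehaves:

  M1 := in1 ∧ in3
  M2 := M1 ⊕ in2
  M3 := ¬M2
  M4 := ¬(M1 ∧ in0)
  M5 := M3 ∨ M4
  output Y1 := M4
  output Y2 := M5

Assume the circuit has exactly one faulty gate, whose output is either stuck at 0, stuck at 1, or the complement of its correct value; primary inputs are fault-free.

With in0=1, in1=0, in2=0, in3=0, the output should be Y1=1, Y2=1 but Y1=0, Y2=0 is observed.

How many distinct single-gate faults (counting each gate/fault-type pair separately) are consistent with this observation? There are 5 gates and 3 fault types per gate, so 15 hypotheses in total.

Fault-free: M1=0, M2=0, M3=1, M4=1, M5=1 → Y1=1, Y2=1. Observed Y1=0, Y2=0.
  M1: stuck-at-1, inverted output ✓; others ✗
  M2: none of the 3 fault types match ✗
  M3: none of the 3 fault types match ✗
  M4: none of the 3 fault types match ✗
  M5: none of the 3 fault types match ✗
Consistent faults: {M1 stuck-at-1, M1 inverted output} — 2 in all.

2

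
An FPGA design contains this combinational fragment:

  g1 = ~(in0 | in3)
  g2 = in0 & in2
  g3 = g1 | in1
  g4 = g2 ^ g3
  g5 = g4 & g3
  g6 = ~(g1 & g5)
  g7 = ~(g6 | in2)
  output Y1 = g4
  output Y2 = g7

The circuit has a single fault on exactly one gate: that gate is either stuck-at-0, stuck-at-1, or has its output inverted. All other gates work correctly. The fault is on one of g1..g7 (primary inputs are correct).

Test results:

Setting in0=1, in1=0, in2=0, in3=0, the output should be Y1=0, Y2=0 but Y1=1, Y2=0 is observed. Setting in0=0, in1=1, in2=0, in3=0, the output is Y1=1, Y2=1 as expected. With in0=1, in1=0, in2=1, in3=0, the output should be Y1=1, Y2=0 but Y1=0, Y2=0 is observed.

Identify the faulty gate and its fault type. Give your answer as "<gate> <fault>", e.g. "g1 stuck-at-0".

g3 stuck-at-1

Fault-free values for test 1 (in0=1, in1=0, in2=0, in3=0): g1=0, g2=0, g3=0, g4=0, g5=0, g6=1, g7=0, giving Y1=0, Y2=0. Observed Y1=1, Y2=0.
Test 1: faults giving observed Y1=1, Y2=0 are {g2 stuck-at-1, g2 inverted output, g3 stuck-at-1, g3 inverted output, g4 stuck-at-1, g4 inverted output}.
Test 2 (in0=0, in1=1, in2=0, in3=0): fault-free g1=1, g2=0, g3=1, g4=1, g5=1, g6=0, g7=1 → Y1=1, Y2=1; observed Y1=1, Y2=1. Eliminates g2 stuck-at-1, g2 inverted output, g3 inverted output, g4 inverted output.
Test 3 (in0=1, in1=0, in2=1, in3=0): fault-free g1=0, g2=1, g3=0, g4=1, g5=0, g6=1, g7=0 → Y1=1, Y2=0; observed Y1=0, Y2=0. Eliminates g4 stuck-at-1.
Only g3 stuck-at-1 is consistent with every test.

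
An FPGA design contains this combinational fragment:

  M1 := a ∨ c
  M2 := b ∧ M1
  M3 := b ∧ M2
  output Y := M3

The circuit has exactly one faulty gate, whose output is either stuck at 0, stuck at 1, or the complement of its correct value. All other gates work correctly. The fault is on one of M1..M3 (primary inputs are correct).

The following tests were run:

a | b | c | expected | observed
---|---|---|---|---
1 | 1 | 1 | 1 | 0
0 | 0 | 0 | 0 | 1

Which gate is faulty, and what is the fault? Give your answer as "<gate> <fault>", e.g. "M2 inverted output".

M3 inverted output

Fault-free values for test 1 (a=1, b=1, c=1): M1=1, M2=1, M3=1, giving Y=1. Observed 0.
Test 1: faults giving observed 0 are {M1 stuck-at-0, M1 inverted output, M2 stuck-at-0, M2 inverted output, M3 stuck-at-0, M3 inverted output}.
Test 2 (a=0, b=0, c=0): fault-free M1=0, M2=0, M3=0 → 0; observed 1. Eliminates M1 stuck-at-0, M1 inverted output, M2 stuck-at-0, M2 inverted output, M3 stuck-at-0.
Only M3 inverted output is consistent with every test.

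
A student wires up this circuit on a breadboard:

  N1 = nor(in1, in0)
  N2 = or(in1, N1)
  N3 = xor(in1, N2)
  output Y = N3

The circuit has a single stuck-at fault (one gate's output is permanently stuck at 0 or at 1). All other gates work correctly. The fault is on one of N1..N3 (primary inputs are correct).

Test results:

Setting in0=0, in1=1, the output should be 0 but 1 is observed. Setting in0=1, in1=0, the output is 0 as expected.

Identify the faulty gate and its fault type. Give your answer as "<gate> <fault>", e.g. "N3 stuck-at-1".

N2 stuck-at-0

Fault-free values for test 1 (in0=0, in1=1): N1=0, N2=1, N3=0, giving Y=0. Observed 1.
Test 1: faults giving observed 1 are {N2 stuck-at-0, N3 stuck-at-1}.
Test 2 (in0=1, in1=0): fault-free N1=0, N2=0, N3=0 → 0; observed 0. Eliminates N3 stuck-at-1.
Only N2 stuck-at-0 is consistent with every test.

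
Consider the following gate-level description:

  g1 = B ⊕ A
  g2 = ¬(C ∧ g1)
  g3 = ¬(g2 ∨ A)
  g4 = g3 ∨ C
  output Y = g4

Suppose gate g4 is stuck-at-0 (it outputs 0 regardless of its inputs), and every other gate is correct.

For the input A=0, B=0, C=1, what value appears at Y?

0

Propagate with g4 forced: g1=0, g2=1, g3=0, g4=0 [stuck-at-0].
So Y = 0. (Without the fault it would be 1.)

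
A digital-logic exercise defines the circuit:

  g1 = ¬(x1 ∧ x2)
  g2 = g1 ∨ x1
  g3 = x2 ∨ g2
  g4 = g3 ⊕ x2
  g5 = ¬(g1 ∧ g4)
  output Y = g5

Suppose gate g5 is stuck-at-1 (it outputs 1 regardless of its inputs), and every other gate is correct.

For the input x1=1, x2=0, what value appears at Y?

Propagate with g5 forced: g1=1, g2=1, g3=1, g4=1, g5=1 [stuck-at-1].
So Y = 1. (Without the fault it would be 0.)

1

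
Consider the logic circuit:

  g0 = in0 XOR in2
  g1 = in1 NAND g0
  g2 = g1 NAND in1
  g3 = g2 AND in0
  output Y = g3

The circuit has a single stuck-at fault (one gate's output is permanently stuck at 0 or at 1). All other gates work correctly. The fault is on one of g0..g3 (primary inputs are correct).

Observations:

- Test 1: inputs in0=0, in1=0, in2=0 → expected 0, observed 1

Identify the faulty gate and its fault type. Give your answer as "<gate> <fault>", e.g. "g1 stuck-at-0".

g3 stuck-at-1

Fault-free values for test 1 (in0=0, in1=0, in2=0): g0=0, g1=1, g2=1, g3=0, giving Y=0. Observed 1.
Test 1: faults giving observed 1 are {g3 stuck-at-1}.
Only g3 stuck-at-1 is consistent with every test.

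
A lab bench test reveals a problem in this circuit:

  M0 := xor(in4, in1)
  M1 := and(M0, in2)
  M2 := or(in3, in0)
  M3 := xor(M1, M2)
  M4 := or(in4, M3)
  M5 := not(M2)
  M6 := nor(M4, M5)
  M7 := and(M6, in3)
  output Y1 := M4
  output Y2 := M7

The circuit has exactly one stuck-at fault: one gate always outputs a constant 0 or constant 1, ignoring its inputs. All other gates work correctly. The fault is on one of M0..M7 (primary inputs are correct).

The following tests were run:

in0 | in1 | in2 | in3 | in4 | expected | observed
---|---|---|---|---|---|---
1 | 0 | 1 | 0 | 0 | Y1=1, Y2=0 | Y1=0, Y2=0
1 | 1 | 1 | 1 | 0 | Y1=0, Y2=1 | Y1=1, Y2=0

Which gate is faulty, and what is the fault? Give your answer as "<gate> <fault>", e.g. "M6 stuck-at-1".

M2 stuck-at-0

Fault-free values for test 1 (in0=1, in1=0, in2=1, in3=0, in4=0): M0=0, M1=0, M2=1, M3=1, M4=1, M5=0, M6=0, M7=0, giving Y1=1, Y2=0. Observed Y1=0, Y2=0.
Test 1: faults giving observed Y1=0, Y2=0 are {M0 stuck-at-1, M1 stuck-at-1, M2 stuck-at-0, M3 stuck-at-0, M4 stuck-at-0}.
Test 2 (in0=1, in1=1, in2=1, in3=1, in4=0): fault-free M0=1, M1=1, M2=1, M3=0, M4=0, M5=0, M6=1, M7=1 → Y1=0, Y2=1; observed Y1=1, Y2=0. Eliminates M0 stuck-at-1, M1 stuck-at-1, M3 stuck-at-0, M4 stuck-at-0.
Only M2 stuck-at-0 is consistent with every test.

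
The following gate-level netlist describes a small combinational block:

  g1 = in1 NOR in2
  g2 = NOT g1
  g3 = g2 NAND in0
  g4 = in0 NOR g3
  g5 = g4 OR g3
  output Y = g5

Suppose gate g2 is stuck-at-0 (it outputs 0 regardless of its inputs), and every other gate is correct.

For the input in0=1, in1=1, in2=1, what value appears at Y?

Propagate with g2 forced: g1=0, g2=0 [stuck-at-0], g3=1, g4=0, g5=1.
So Y = 1. (Without the fault it would be 0.)

1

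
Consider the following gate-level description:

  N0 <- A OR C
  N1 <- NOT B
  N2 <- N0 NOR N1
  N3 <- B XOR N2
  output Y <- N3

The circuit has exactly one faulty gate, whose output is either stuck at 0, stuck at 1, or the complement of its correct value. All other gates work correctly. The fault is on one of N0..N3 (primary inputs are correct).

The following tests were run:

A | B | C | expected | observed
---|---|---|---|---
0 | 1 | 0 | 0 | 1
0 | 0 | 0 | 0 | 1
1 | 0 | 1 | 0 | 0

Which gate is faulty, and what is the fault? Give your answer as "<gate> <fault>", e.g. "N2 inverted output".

Fault-free values for test 1 (A=0, B=1, C=0): N0=0, N1=0, N2=1, N3=0, giving Y=0. Observed 1.
Test 1: faults giving observed 1 are {N0 stuck-at-1, N0 inverted output, N1 stuck-at-1, N1 inverted output, N2 stuck-at-0, N2 inverted output, N3 stuck-at-1, N3 inverted output}.
Test 2 (A=0, B=0, C=0): fault-free N0=0, N1=1, N2=0, N3=0 → 0; observed 1. Eliminates N0 stuck-at-1, N0 inverted output, N1 stuck-at-1, N2 stuck-at-0.
Test 3 (A=1, B=0, C=1): fault-free N0=1, N1=1, N2=0, N3=0 → 0; observed 0. Eliminates N2 inverted output, N3 stuck-at-1, N3 inverted output.
Only N1 inverted output is consistent with every test.

N1 inverted output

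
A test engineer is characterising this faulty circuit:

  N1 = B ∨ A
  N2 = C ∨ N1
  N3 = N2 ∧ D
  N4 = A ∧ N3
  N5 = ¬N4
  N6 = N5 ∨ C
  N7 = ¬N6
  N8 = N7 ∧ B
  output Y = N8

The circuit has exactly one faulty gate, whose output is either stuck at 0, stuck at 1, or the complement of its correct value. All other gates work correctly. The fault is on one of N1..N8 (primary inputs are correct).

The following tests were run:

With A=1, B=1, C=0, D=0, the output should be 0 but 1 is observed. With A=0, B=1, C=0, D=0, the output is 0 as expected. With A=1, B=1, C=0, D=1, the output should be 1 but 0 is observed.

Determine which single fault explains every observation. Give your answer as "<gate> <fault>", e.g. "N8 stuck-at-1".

N3 inverted output

Fault-free values for test 1 (A=1, B=1, C=0, D=0): N1=1, N2=1, N3=0, N4=0, N5=1, N6=1, N7=0, N8=0, giving Y=0. Observed 1.
Test 1: faults giving observed 1 are {N3 stuck-at-1, N3 inverted output, N4 stuck-at-1, N4 inverted output, N5 stuck-at-0, N5 inverted output, N6 stuck-at-0, N6 inverted output, N7 stuck-at-1, N7 inverted output, N8 stuck-at-1, N8 inverted output}.
Test 2 (A=0, B=1, C=0, D=0): fault-free N1=1, N2=1, N3=0, N4=0, N5=1, N6=1, N7=0, N8=0 → 0; observed 0. Eliminates N4 stuck-at-1, N4 inverted output, N5 stuck-at-0, N5 inverted output, N6 stuck-at-0, N6 inverted output, N7 stuck-at-1, N7 inverted output, N8 stuck-at-1, N8 inverted output.
Test 3 (A=1, B=1, C=0, D=1): fault-free N1=1, N2=1, N3=1, N4=1, N5=0, N6=0, N7=1, N8=1 → 1; observed 0. Eliminates N3 stuck-at-1.
Only N3 inverted output is consistent with every test.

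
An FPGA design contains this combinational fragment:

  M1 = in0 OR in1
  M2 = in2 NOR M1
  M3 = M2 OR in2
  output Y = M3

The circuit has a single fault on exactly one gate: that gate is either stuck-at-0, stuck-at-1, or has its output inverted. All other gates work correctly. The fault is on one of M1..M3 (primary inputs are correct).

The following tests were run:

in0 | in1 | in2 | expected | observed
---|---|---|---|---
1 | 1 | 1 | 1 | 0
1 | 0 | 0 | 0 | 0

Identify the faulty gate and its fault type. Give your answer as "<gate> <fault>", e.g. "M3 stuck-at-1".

Fault-free values for test 1 (in0=1, in1=1, in2=1): M1=1, M2=0, M3=1, giving Y=1. Observed 0.
Test 1: faults giving observed 0 are {M3 stuck-at-0, M3 inverted output}.
Test 2 (in0=1, in1=0, in2=0): fault-free M1=1, M2=0, M3=0 → 0; observed 0. Eliminates M3 inverted output.
Only M3 stuck-at-0 is consistent with every test.

M3 stuck-at-0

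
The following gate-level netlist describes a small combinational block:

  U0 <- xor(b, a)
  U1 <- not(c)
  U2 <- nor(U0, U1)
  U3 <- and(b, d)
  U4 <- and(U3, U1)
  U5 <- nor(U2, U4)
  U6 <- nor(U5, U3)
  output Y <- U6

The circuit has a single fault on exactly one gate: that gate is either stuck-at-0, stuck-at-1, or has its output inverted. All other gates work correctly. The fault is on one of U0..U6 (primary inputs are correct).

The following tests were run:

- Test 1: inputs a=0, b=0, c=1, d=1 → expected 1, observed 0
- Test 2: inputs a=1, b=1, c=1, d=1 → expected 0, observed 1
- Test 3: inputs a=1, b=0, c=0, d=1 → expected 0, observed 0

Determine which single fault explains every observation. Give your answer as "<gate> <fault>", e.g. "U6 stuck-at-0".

Fault-free values for test 1 (a=0, b=0, c=1, d=1): U0=0, U1=0, U2=1, U3=0, U4=0, U5=0, U6=1, giving Y=1. Observed 0.
Test 1: faults giving observed 0 are {U0 stuck-at-1, U0 inverted output, U1 stuck-at-1, U1 inverted output, U2 stuck-at-0, U2 inverted output, U3 stuck-at-1, U3 inverted output, U5 stuck-at-1, U5 inverted output, U6 stuck-at-0, U6 inverted output}.
Test 2 (a=1, b=1, c=1, d=1): fault-free U0=0, U1=0, U2=1, U3=1, U4=0, U5=0, U6=0 → 0; observed 1. Eliminates U0 stuck-at-1, U0 inverted output, U1 stuck-at-1, U1 inverted output, U2 stuck-at-0, U2 inverted output, U3 stuck-at-1, U5 stuck-at-1, U5 inverted output, U6 stuck-at-0.
Test 3 (a=1, b=0, c=0, d=1): fault-free U0=1, U1=1, U2=0, U3=0, U4=0, U5=1, U6=0 → 0; observed 0. Eliminates U6 inverted output.
Only U3 inverted output is consistent with every test.

U3 inverted output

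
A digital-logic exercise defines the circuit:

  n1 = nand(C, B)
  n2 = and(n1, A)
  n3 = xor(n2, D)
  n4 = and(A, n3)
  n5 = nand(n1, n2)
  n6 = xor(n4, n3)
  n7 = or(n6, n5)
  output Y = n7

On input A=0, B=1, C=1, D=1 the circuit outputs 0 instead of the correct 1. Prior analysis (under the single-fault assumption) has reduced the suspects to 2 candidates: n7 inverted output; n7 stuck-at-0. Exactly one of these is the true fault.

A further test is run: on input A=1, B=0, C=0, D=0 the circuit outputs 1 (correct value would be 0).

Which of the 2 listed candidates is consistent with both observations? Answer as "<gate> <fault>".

Evaluate each candidate on input A=1, B=0, C=0, D=0:
  n7 inverted output: n1=1, n2=1, n3=1, n4=1, n5=0, n6=0, n7=1 [inverted output] → 1 — matches
  n7 stuck-at-0: n1=1, n2=1, n3=1, n4=1, n5=0, n6=0, n7=0 [stuck-at-0] → 0 — eliminated
Only n7 inverted output reproduces the observed 1.

n7 inverted output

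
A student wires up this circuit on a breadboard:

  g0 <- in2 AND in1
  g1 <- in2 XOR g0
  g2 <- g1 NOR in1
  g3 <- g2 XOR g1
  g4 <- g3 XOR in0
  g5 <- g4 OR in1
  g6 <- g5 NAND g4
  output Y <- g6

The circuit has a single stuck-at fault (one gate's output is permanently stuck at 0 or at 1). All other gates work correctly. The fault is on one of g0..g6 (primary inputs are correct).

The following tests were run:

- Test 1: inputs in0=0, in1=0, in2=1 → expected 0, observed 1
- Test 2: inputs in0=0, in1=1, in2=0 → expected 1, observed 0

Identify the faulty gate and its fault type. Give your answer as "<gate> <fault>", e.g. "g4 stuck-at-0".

g2 stuck-at-1

Fault-free values for test 1 (in0=0, in1=0, in2=1): g0=0, g1=1, g2=0, g3=1, g4=1, g5=1, g6=0, giving Y=0. Observed 1.
Test 1: faults giving observed 1 are {g2 stuck-at-1, g3 stuck-at-0, g4 stuck-at-0, g5 stuck-at-0, g6 stuck-at-1}.
Test 2 (in0=0, in1=1, in2=0): fault-free g0=0, g1=0, g2=0, g3=0, g4=0, g5=1, g6=1 → 1; observed 0. Eliminates g3 stuck-at-0, g4 stuck-at-0, g5 stuck-at-0, g6 stuck-at-1.
Only g2 stuck-at-1 is consistent with every test.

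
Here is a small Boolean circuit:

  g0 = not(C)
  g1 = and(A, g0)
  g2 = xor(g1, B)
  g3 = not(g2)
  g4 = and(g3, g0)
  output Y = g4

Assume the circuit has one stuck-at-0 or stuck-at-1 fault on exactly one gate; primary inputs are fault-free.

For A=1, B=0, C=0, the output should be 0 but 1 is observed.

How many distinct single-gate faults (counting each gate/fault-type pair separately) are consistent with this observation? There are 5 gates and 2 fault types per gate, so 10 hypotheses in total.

4

Fault-free: g0=1, g1=1, g2=1, g3=0, g4=0 → 0. Observed 1.
  g0 stuck-at-0: output 0 ✗
  g0 stuck-at-1: output 0 ✗
  g1 stuck-at-0: output 1 ✓
  g1 stuck-at-1: output 0 ✗
  g2 stuck-at-0: output 1 ✓
  g2 stuck-at-1: output 0 ✗
  g3 stuck-at-0: output 0 ✗
  g3 stuck-at-1: output 1 ✓
  g4 stuck-at-0: output 0 ✗
  g4 stuck-at-1: output 1 ✓
Consistent faults: {g1 stuck-at-0, g2 stuck-at-0, g3 stuck-at-1, g4 stuck-at-1} — 4 in all.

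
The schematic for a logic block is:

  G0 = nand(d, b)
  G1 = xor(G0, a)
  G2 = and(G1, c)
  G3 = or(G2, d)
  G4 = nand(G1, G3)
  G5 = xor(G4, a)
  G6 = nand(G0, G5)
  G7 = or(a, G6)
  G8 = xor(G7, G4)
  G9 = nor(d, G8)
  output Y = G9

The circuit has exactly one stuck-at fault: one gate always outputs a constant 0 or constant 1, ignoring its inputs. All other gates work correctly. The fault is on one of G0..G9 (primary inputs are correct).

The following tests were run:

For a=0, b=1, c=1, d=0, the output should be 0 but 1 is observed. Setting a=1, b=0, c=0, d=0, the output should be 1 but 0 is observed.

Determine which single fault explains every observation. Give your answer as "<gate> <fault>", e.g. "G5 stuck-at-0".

G7 stuck-at-0

Fault-free values for test 1 (a=0, b=1, c=1, d=0): G0=1, G1=1, G2=1, G3=1, G4=0, G5=0, G6=1, G7=1, G8=1, G9=0, giving Y=0. Observed 1.
Test 1: faults giving observed 1 are {G0 stuck-at-0, G5 stuck-at-1, G6 stuck-at-0, G7 stuck-at-0, G8 stuck-at-0, G9 stuck-at-1}.
Test 2 (a=1, b=0, c=0, d=0): fault-free G0=1, G1=0, G2=0, G3=0, G4=1, G5=0, G6=1, G7=1, G8=0, G9=1 → 1; observed 0. Eliminates G0 stuck-at-0, G5 stuck-at-1, G6 stuck-at-0, G8 stuck-at-0, G9 stuck-at-1.
Only G7 stuck-at-0 is consistent with every test.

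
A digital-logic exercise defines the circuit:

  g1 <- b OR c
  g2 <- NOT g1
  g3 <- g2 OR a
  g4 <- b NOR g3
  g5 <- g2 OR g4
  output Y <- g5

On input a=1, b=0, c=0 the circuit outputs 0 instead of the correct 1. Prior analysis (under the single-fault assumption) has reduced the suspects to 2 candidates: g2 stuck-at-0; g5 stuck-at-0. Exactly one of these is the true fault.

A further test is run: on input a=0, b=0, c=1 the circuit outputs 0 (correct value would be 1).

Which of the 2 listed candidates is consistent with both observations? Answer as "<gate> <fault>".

Evaluate each candidate on input a=0, b=0, c=1:
  g2 stuck-at-0: g1=1, g2=0 [stuck-at-0], g3=0, g4=1, g5=1 → 1 — eliminated
  g5 stuck-at-0: g1=1, g2=0, g3=0, g4=1, g5=0 [stuck-at-0] → 0 — matches
Only g5 stuck-at-0 reproduces the observed 0.

g5 stuck-at-0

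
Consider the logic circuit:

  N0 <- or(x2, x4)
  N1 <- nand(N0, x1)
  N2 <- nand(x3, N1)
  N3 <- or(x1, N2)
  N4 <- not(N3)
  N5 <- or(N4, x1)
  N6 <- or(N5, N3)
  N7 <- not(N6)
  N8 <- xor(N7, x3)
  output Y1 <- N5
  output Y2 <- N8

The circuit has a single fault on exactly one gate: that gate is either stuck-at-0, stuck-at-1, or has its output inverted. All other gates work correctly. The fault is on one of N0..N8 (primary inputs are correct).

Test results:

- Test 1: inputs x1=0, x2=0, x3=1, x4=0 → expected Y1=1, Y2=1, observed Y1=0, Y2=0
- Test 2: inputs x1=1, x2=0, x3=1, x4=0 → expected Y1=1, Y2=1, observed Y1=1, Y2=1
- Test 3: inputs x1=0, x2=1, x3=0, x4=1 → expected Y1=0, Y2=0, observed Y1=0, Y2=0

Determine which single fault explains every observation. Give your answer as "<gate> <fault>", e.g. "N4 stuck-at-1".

Fault-free values for test 1 (x1=0, x2=0, x3=1, x4=0): N0=0, N1=1, N2=0, N3=0, N4=1, N5=1, N6=1, N7=0, N8=1, giving Y1=1, Y2=1. Observed Y1=0, Y2=0.
Test 1: faults giving observed Y1=0, Y2=0 are {N4 stuck-at-0, N4 inverted output, N5 stuck-at-0, N5 inverted output}.
Test 2 (x1=1, x2=0, x3=1, x4=0): fault-free N0=0, N1=1, N2=0, N3=1, N4=0, N5=1, N6=1, N7=0, N8=1 → Y1=1, Y2=1; observed Y1=1, Y2=1. Eliminates N5 stuck-at-0, N5 inverted output.
Test 3 (x1=0, x2=1, x3=0, x4=1): fault-free N0=1, N1=1, N2=1, N3=1, N4=0, N5=0, N6=1, N7=0, N8=0 → Y1=0, Y2=0; observed Y1=0, Y2=0. Eliminates N4 inverted output.
Only N4 stuck-at-0 is consistent with every test.

N4 stuck-at-0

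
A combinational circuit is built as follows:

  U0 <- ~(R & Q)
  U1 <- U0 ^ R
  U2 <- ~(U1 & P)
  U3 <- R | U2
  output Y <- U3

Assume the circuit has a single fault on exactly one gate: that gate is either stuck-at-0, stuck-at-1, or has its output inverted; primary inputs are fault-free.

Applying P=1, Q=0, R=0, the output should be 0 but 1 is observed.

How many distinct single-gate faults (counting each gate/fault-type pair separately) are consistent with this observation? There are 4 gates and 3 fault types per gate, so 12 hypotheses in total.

Fault-free: U0=1, U1=1, U2=0, U3=0 → 0. Observed 1.
  U0 stuck-at-0: output 1 ✓
  U0 stuck-at-1: output 0 ✗
  U0 inverted output: output 1 ✓
  U1 stuck-at-0: output 1 ✓
  U1 stuck-at-1: output 0 ✗
  U1 inverted output: output 1 ✓
  U2 stuck-at-0: output 0 ✗
  U2 stuck-at-1: output 1 ✓
  U2 inverted output: output 1 ✓
  U3 stuck-at-0: output 0 ✗
  U3 stuck-at-1: output 1 ✓
  U3 inverted output: output 1 ✓
Consistent faults: {U0 stuck-at-0, U0 inverted output, U1 stuck-at-0, U1 inverted output, U2 stuck-at-1, U2 inverted output, U3 stuck-at-1, U3 inverted output} — 8 in all.

8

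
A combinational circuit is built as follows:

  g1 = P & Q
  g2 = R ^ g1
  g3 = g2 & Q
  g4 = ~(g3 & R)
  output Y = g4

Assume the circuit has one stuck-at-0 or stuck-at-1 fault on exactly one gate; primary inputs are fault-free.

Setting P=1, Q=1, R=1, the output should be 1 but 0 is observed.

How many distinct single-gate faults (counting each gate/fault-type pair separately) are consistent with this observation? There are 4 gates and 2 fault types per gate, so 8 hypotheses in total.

4

Fault-free: g1=1, g2=0, g3=0, g4=1 → 1. Observed 0.
  g1 stuck-at-0: output 0 ✓
  g1 stuck-at-1: output 1 ✗
  g2 stuck-at-0: output 1 ✗
  g2 stuck-at-1: output 0 ✓
  g3 stuck-at-0: output 1 ✗
  g3 stuck-at-1: output 0 ✓
  g4 stuck-at-0: output 0 ✓
  g4 stuck-at-1: output 1 ✗
Consistent faults: {g1 stuck-at-0, g2 stuck-at-1, g3 stuck-at-1, g4 stuck-at-0} — 4 in all.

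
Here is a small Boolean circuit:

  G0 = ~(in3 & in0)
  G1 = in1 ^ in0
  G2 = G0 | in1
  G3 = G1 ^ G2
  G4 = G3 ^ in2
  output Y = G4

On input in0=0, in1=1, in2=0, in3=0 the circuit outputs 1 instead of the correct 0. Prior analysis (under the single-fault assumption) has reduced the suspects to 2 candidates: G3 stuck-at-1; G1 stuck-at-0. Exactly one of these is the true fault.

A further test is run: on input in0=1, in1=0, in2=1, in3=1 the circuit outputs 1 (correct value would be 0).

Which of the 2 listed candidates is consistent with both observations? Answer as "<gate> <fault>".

G1 stuck-at-0

Evaluate each candidate on input in0=1, in1=0, in2=1, in3=1:
  G3 stuck-at-1: G0=0, G1=1, G2=0, G3=1 [stuck-at-1], G4=0 → 0 — eliminated
  G1 stuck-at-0: G0=0, G1=0 [stuck-at-0], G2=0, G3=0, G4=1 → 1 — matches
Only G1 stuck-at-0 reproduces the observed 1.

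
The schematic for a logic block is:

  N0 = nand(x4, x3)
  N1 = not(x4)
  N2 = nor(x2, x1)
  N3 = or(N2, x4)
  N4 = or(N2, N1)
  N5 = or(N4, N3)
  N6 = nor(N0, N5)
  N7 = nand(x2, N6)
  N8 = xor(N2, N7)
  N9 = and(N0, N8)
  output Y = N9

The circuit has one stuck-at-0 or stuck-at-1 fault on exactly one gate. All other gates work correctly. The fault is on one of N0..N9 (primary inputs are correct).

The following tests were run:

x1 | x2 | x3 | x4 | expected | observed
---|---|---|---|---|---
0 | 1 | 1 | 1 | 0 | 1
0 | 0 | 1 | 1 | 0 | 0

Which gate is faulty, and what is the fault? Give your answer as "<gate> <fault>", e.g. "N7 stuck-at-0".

Fault-free values for test 1 (x1=0, x2=1, x3=1, x4=1): N0=0, N1=0, N2=0, N3=1, N4=0, N5=1, N6=0, N7=1, N8=1, N9=0, giving Y=0. Observed 1.
Test 1: faults giving observed 1 are {N0 stuck-at-1, N9 stuck-at-1}.
Test 2 (x1=0, x2=0, x3=1, x4=1): fault-free N0=0, N1=0, N2=1, N3=1, N4=1, N5=1, N6=0, N7=1, N8=0, N9=0 → 0; observed 0. Eliminates N9 stuck-at-1.
Only N0 stuck-at-1 is consistent with every test.

N0 stuck-at-1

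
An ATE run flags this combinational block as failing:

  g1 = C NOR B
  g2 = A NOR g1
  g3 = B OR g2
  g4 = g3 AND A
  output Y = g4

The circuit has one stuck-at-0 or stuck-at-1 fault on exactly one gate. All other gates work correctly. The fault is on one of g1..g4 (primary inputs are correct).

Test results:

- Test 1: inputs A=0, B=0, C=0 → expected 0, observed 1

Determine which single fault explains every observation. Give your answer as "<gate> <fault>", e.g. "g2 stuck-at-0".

g4 stuck-at-1

Fault-free values for test 1 (A=0, B=0, C=0): g1=1, g2=0, g3=0, g4=0, giving Y=0. Observed 1.
Test 1: faults giving observed 1 are {g4 stuck-at-1}.
Only g4 stuck-at-1 is consistent with every test.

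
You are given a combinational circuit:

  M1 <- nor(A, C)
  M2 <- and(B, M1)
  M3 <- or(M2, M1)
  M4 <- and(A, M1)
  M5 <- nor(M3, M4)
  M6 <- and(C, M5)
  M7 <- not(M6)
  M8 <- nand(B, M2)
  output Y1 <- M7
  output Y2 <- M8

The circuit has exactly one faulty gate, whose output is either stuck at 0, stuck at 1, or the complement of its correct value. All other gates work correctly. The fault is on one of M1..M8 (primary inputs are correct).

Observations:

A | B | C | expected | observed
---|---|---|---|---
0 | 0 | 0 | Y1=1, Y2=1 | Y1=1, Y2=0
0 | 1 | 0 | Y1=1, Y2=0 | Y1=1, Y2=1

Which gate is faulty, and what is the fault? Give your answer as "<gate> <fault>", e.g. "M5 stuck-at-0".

M8 inverted output

Fault-free values for test 1 (A=0, B=0, C=0): M1=1, M2=0, M3=1, M4=0, M5=0, M6=0, M7=1, M8=1, giving Y1=1, Y2=1. Observed Y1=1, Y2=0.
Test 1: faults giving observed Y1=1, Y2=0 are {M8 stuck-at-0, M8 inverted output}.
Test 2 (A=0, B=1, C=0): fault-free M1=1, M2=1, M3=1, M4=0, M5=0, M6=0, M7=1, M8=0 → Y1=1, Y2=0; observed Y1=1, Y2=1. Eliminates M8 stuck-at-0.
Only M8 inverted output is consistent with every test.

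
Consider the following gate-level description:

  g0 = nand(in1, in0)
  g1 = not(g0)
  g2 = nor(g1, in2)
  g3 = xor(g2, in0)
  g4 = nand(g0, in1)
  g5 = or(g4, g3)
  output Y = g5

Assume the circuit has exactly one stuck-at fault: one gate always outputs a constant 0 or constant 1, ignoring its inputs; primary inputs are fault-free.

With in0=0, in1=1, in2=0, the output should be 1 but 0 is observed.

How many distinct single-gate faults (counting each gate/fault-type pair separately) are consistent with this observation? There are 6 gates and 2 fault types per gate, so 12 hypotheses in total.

Fault-free: g0=1, g1=0, g2=1, g3=1, g4=0, g5=1 → 1. Observed 0.
  g0 stuck-at-0: output 1 ✗
  g0 stuck-at-1: output 1 ✗
  g1 stuck-at-0: output 1 ✗
  g1 stuck-at-1: output 0 ✓
  g2 stuck-at-0: output 0 ✓
  g2 stuck-at-1: output 1 ✗
  g3 stuck-at-0: output 0 ✓
  g3 stuck-at-1: output 1 ✗
  g4 stuck-at-0: output 1 ✗
  g4 stuck-at-1: output 1 ✗
  g5 stuck-at-0: output 0 ✓
  g5 stuck-at-1: output 1 ✗
Consistent faults: {g1 stuck-at-1, g2 stuck-at-0, g3 stuck-at-0, g5 stuck-at-0} — 4 in all.

4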